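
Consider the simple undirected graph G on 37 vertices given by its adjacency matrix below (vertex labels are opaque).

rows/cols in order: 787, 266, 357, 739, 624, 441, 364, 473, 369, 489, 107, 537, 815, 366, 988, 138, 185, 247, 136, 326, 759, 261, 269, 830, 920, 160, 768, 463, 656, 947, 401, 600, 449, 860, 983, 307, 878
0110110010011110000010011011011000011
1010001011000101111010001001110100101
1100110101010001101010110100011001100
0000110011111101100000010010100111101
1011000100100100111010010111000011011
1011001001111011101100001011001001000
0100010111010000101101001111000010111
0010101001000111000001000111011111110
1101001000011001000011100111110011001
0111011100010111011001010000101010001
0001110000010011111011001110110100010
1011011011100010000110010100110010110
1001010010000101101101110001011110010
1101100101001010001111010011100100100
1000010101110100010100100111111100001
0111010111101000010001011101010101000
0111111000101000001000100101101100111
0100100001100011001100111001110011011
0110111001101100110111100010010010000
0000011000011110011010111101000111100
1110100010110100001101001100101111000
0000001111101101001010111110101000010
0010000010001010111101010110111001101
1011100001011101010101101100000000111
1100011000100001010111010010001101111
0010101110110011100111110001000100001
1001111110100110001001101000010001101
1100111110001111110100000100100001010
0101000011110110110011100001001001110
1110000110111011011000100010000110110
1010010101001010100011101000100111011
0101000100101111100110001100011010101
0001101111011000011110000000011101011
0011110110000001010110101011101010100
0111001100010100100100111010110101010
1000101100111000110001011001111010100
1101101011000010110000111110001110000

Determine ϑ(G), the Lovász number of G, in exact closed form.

deg(463) = 18; N(463) = {787, 266, 624, 441, 364, 473, 369, 815, 366, 988, 138, 185, 247, 326, 160, 656, 860, 307}.
deg(307) = 18; N(307) = {787, 624, 364, 473, 107, 537, 815, 185, 247, 261, 830, 920, 463, 656, 947, 401, 449, 983}.
deg(624) = 18; N(624) = {787, 357, 739, 473, 107, 366, 185, 247, 136, 759, 830, 160, 768, 463, 449, 860, 307, 878}.
Vertex 107 has 18 neighbors: 739, 624, 441, 537, 988, 138, 185, 247, 136, 759, 261, 920, 160, 768, 656, 947, 600, 307.
G on 37 vertices is 18-regular; SR(37,18,8,9) — a Paley graph.
The 3 distinct eigenvalues: [18.0, 2.541381, -3.541381].
Lovász (edge-transitive): ϑ = −37·(-sqrt(37)/2 - 1/2)/((18)−(-sqrt(37)/2 - 1/2)) = sqrt(37).
Numerically 6.0828.

sqrt(37)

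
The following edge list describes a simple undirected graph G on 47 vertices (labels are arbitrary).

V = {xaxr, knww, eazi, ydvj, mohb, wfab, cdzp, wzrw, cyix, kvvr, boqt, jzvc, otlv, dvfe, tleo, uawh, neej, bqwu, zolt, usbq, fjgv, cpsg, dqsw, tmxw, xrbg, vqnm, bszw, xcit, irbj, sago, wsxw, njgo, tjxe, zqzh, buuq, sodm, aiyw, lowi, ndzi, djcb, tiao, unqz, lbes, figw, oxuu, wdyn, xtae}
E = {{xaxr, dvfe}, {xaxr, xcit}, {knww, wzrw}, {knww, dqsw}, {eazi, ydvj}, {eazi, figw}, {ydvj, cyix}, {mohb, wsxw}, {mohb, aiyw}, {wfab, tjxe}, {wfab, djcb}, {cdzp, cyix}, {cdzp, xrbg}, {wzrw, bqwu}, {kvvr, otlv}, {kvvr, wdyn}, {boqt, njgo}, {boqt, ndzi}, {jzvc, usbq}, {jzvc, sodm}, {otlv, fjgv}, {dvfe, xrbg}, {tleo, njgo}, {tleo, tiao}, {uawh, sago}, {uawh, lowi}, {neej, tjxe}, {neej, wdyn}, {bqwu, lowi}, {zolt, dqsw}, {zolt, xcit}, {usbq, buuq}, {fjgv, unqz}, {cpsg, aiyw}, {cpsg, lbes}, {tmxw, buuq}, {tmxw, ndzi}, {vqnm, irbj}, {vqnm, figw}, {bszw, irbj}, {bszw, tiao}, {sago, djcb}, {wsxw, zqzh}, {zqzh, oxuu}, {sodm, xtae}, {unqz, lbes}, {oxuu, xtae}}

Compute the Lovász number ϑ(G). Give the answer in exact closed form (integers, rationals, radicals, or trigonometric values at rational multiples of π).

47*cos(pi/47)/(cos(pi/47) + 1)

Vertex bqwu has 2 neighbors: wzrw, lowi.
Vertex cdzp has 2 neighbors: cyix, xrbg.
deg(dqsw) = 2; N(dqsw) = {knww, zolt}.
deg(sago) = 2; N(sago) = {uawh, djcb}.
47-vertex 2-regular graph: the odd cycle C_{47}.
A has 24 distinct eigenvalues ≈ [2.0, 1.982, 1.929, 1.841, 1.721, 1.57, 1.39, 1.186, 0.961, 0.719, 0.464, 0.2, -0.067, -0.333, -0.593, -0.842, -1.076, -1.291, -1.483, -1.649, -1.785, -1.889, -1.96, -1.996].
Lovász: ϑ = −47(-2*cos(pi/47))/(2+-(-1)*2*cos(pi/47)) = 47*cos(pi/47)/(cos(pi/47) + 1).
= 23.4737… (decimal).
23 ≤ 47*cos(pi/47)/(cos(pi/47) + 1) ≤ 24: both strict.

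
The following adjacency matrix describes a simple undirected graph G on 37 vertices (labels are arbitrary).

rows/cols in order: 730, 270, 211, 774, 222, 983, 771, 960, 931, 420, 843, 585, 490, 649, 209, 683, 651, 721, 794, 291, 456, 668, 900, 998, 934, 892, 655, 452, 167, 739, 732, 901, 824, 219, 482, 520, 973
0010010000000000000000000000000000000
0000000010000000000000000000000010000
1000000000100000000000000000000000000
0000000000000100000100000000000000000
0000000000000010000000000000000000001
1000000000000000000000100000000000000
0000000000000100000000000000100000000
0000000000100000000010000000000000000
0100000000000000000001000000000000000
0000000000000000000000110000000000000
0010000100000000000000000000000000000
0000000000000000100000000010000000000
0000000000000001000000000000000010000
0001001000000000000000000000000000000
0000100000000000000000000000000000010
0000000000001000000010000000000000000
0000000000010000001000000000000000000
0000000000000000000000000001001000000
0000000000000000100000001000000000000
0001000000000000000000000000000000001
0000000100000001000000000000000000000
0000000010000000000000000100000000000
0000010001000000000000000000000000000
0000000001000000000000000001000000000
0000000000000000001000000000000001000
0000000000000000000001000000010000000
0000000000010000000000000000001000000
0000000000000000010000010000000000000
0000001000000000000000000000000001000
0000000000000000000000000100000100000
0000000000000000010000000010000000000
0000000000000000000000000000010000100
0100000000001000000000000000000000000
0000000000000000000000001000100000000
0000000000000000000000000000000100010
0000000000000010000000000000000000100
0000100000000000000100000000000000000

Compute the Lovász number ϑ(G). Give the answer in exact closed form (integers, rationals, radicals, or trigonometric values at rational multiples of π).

N(739) = {892, 901}, |N(739)| = 2.
Vertex 730 has 2 neighbors: 211, 983.
Vertex 651 has 2 neighbors: 585, 794.
Vertex 900 has 2 neighbors: 983, 420.
2-regular, N=37; connected 2-regular on 37 ⇒ C_{37}.
A has 19 distinct eigenvalues ≈ [2.0, 1.971, 1.886, 1.746, 1.556, 1.321, 1.049, 0.746, 0.421, 0.085, -0.254, -0.586, -0.9, -1.189, -1.444, -1.657, -1.822, -1.935, -1.993].
−37·(-2*cos(pi/37)) / ((2)−(-2*cos(pi/37))) = 37*cos(pi/37)/(cos(pi/37) + 1) = ϑ(G).
ϑ(G) ≈ 18.466616637.
α=18, χ(Ḡ)=19; ϑ=37*cos(pi/37)/(cos(pi/37) + 1) lies between (both strict).

37*cos(pi/37)/(cos(pi/37) + 1)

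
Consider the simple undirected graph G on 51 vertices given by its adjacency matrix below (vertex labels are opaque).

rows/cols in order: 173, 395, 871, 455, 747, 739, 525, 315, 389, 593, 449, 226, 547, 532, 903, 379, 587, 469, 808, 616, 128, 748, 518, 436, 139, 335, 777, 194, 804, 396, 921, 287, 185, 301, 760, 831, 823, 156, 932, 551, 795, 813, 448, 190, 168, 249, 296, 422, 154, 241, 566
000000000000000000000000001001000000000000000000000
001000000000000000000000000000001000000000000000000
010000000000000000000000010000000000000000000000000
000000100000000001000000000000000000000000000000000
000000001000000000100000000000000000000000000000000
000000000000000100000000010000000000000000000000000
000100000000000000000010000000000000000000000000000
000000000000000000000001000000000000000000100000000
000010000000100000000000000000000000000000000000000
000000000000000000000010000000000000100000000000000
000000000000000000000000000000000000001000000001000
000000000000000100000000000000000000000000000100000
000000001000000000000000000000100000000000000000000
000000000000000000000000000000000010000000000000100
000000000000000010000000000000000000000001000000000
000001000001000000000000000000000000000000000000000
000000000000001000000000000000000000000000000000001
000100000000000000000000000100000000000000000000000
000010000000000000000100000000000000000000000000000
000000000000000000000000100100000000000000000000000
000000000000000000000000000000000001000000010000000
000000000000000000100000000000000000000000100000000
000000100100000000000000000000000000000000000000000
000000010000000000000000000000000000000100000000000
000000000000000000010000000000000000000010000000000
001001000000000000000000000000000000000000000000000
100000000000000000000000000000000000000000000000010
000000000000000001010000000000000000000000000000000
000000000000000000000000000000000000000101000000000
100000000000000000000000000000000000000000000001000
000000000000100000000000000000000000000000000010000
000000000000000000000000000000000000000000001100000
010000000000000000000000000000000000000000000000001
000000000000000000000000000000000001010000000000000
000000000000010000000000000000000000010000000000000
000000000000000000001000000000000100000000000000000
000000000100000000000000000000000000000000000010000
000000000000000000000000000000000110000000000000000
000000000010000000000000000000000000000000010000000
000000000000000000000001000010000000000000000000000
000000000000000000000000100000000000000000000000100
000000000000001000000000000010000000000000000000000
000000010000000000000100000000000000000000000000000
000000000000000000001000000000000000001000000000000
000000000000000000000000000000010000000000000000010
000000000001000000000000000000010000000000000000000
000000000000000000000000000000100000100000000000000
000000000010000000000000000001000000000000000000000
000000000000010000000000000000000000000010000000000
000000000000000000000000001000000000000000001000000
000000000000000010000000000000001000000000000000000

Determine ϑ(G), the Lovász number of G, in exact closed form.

Vertex 448 has 2 neighbors: 315, 748.
N(296) = {921, 823}, |N(296)| = 2.
N(808) = {747, 748}, |N(808)| = 2.
deg(921) = 2; N(921) = {547, 296}.
Every vertex has degree 2 (N=51); the odd cycle C_{51}.
spec(A) ≈ [2.0, 1.98484, 1.93959, 1.86494, 1.76202, 1.63239, 1.47802, 1.30124, 1.10473, 0.89148, 0.66471, 0.42787, 0.18454, -0.06159, -0.30678, -0.54733, -0.77957, -1.0, -1.20527, -1.39227, -1.55816, -1.70043, -1.81693, -1.90588, -1.96595, -1.99621] (distinct, 5 d.p.).
ϑ = −N·λ_min/(λ_max−λ_min) = −51·(-2*cos(pi/51))/(2−(-2*cos(pi/51))) = 51*cos(pi/51)/(cos(pi/51) + 1).
Numerically 25.4758.
25 ≤ 51*cos(pi/51)/(cos(pi/51) + 1) ≤ 26: both strict.

51*cos(pi/51)/(cos(pi/51) + 1)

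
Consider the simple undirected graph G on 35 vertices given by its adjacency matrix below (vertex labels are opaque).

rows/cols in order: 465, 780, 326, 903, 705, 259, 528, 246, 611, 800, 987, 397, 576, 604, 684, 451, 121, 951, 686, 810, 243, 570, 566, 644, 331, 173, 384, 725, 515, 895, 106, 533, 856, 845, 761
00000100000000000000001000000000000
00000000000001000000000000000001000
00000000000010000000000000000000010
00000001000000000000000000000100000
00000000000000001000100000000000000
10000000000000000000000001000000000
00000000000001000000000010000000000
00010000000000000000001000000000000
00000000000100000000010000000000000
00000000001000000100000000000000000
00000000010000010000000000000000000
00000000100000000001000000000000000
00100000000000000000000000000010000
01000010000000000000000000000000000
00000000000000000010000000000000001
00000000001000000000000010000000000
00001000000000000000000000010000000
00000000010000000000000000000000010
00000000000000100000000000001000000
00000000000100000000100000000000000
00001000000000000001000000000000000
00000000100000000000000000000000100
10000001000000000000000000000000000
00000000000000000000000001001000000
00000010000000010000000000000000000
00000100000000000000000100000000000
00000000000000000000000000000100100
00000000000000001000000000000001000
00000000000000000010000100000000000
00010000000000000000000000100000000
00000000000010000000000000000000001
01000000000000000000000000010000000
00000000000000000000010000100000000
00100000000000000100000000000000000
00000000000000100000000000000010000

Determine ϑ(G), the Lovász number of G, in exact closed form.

deg(259) = 2; N(259) = {465, 173}.
deg(121) = 2; N(121) = {705, 725}.
Vertex 106 has 2 neighbors: 576, 761.
deg(644) = 2; N(644) = {173, 515}.
Regular of degree 2 on 35 vertices: connected 2-regular on 35 ⇒ C_{35}.
A has 18 distinct eigenvalues ≈ [2.0, 1.9679, 1.8725, 1.7169, 1.5061, 1.247, 0.9477, 0.618, 0.2685, -0.0897, -0.445, -0.7861, -1.1018, -1.3821, -1.618, -1.8019, -1.9279, -1.9919].
−35·(-2*cos(pi/35)) / ((2)−(-2*cos(pi/35))) = 35*cos(pi/35)/(cos(pi/35) + 1) = ϑ(G).
Numerically 17.46470403.
17 ≤ 35*cos(pi/35)/(cos(pi/35) + 1) ≤ 18: both strict.

35*cos(pi/35)/(cos(pi/35) + 1)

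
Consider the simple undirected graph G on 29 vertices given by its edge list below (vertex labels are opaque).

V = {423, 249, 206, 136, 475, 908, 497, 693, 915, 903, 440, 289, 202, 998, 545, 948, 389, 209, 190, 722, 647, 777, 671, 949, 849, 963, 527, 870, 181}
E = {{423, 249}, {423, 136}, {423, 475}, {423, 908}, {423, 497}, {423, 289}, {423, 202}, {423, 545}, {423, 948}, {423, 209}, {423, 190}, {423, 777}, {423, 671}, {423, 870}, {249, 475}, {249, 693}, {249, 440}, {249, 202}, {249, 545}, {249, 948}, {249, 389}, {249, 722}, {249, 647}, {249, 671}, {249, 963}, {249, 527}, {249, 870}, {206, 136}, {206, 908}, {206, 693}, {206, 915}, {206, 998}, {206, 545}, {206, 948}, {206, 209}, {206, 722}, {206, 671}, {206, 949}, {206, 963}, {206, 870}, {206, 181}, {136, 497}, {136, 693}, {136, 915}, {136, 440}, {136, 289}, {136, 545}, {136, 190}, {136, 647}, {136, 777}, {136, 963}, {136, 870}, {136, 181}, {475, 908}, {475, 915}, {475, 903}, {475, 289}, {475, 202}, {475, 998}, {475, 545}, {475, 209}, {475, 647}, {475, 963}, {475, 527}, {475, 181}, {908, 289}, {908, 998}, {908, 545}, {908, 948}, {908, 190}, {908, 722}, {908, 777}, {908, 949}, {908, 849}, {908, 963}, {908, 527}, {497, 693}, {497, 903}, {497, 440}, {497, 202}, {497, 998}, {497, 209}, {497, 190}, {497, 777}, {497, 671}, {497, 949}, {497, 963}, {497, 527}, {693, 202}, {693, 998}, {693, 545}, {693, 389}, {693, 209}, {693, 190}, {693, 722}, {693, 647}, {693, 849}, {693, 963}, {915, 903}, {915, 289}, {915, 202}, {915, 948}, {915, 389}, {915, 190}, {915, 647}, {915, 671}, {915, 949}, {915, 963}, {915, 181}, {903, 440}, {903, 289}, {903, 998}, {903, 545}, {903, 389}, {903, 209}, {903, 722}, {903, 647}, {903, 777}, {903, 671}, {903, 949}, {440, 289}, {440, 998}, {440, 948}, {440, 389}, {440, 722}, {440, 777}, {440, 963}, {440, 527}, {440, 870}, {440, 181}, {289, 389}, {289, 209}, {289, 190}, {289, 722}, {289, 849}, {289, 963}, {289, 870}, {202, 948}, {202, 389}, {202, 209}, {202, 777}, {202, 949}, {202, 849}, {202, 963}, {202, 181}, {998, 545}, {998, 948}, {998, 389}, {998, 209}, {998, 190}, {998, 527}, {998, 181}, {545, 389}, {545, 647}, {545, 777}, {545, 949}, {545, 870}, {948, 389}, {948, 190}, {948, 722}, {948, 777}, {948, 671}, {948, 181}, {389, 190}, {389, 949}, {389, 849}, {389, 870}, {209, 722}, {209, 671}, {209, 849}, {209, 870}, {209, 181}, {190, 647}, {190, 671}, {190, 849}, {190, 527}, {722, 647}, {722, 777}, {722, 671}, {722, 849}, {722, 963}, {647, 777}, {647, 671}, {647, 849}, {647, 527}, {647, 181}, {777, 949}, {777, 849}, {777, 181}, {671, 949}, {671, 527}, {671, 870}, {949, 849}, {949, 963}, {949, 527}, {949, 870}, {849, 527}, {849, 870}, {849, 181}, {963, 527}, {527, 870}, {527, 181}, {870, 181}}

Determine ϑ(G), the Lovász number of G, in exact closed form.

N(722) = {249, 206, 908, 693, 903, 440, 289, 948, 209, 647, 777, 671, 849, 963}, |N(722)| = 14.
Vertex 915 has 14 neighbors: 206, 136, 475, 903, 289, 202, 948, 389, 190, 647, 671, 949, 963, 181.
Vertex 777 has 14 neighbors: 423, 136, 908, 497, 903, 440, 202, 545, 948, 722, 647, 949, 849, 181.
Vertex 903 has 14 neighbors: 475, 497, 915, 440, 289, 998, 545, 389, 209, 722, 647, 777, 671, 949.
Regular of degree 14 on 29 vertices: Paley(29): SR with (k,λ,μ)=(14,6,7).
A has 3 distinct eigenvalues ≈ [14.0, 2.19258, -3.19258].
With N=29: ϑ(G) = 29·(-(-sqrt(29)/2 - 1/2))/(14−(-sqrt(29)/2 - 1/2)) = sqrt(29).
Numerically 5.38516.

sqrt(29)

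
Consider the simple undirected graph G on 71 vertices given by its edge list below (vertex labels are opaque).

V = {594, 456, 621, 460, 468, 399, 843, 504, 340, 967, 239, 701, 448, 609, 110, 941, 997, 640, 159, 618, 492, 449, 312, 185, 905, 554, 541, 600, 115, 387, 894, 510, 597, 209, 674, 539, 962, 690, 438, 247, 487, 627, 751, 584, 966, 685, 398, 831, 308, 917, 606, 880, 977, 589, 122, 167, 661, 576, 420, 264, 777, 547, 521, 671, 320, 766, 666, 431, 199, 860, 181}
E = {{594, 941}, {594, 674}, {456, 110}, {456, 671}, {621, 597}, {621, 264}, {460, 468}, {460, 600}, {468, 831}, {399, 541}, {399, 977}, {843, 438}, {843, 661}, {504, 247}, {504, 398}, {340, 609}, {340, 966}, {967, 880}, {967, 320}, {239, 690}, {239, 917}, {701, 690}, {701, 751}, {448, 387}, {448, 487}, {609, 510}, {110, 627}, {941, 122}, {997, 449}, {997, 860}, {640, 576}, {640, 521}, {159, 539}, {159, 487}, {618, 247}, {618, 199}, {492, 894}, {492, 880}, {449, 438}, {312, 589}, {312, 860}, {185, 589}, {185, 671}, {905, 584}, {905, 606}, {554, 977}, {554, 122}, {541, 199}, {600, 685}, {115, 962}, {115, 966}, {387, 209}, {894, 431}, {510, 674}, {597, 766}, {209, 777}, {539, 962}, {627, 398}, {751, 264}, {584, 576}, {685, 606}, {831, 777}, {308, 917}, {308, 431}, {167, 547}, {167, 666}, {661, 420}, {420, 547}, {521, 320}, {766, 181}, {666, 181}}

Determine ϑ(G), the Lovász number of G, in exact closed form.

deg(584) = 2; N(584) = {905, 576}.
Vertex 387 has 2 neighbors: 448, 209.
N(122) = {941, 554}, |N(122)| = 2.
N(766) = {597, 181}, |N(766)| = 2.
71-vertex 2-regular graph: a single 71-cycle (edge-transitive).
Distinct eigenvalues (to 4 d.p.): [2.0, 1.9922, 1.9688, 1.9299, 1.876, 1.8074, 1.7246, 1.6284, 1.5194, 1.3985, 1.2666, 1.1249, 0.9743, 0.8162, 0.6516, 0.4819, 0.3085, 0.1326, -0.0442, -0.2208, -0.3956, -0.5673, -0.7346, -0.8961, -1.0507, -1.1969, -1.3339, -1.4604, -1.5754, -1.6781, -1.7677, -1.8435, -1.9048, -1.9513, -1.9824, -1.998].
Lovász: ϑ = −71(-2*cos(pi/71))/(2+-(-1)*2*cos(pi/71)) = 71*cos(pi/71)/(cos(pi/71) + 1).
= 35.482618264… (decimal).
Check 35 ≤ 71*cos(pi/71)/(cos(pi/71) + 1) ≤ 36: both strict.

71*cos(pi/71)/(cos(pi/71) + 1)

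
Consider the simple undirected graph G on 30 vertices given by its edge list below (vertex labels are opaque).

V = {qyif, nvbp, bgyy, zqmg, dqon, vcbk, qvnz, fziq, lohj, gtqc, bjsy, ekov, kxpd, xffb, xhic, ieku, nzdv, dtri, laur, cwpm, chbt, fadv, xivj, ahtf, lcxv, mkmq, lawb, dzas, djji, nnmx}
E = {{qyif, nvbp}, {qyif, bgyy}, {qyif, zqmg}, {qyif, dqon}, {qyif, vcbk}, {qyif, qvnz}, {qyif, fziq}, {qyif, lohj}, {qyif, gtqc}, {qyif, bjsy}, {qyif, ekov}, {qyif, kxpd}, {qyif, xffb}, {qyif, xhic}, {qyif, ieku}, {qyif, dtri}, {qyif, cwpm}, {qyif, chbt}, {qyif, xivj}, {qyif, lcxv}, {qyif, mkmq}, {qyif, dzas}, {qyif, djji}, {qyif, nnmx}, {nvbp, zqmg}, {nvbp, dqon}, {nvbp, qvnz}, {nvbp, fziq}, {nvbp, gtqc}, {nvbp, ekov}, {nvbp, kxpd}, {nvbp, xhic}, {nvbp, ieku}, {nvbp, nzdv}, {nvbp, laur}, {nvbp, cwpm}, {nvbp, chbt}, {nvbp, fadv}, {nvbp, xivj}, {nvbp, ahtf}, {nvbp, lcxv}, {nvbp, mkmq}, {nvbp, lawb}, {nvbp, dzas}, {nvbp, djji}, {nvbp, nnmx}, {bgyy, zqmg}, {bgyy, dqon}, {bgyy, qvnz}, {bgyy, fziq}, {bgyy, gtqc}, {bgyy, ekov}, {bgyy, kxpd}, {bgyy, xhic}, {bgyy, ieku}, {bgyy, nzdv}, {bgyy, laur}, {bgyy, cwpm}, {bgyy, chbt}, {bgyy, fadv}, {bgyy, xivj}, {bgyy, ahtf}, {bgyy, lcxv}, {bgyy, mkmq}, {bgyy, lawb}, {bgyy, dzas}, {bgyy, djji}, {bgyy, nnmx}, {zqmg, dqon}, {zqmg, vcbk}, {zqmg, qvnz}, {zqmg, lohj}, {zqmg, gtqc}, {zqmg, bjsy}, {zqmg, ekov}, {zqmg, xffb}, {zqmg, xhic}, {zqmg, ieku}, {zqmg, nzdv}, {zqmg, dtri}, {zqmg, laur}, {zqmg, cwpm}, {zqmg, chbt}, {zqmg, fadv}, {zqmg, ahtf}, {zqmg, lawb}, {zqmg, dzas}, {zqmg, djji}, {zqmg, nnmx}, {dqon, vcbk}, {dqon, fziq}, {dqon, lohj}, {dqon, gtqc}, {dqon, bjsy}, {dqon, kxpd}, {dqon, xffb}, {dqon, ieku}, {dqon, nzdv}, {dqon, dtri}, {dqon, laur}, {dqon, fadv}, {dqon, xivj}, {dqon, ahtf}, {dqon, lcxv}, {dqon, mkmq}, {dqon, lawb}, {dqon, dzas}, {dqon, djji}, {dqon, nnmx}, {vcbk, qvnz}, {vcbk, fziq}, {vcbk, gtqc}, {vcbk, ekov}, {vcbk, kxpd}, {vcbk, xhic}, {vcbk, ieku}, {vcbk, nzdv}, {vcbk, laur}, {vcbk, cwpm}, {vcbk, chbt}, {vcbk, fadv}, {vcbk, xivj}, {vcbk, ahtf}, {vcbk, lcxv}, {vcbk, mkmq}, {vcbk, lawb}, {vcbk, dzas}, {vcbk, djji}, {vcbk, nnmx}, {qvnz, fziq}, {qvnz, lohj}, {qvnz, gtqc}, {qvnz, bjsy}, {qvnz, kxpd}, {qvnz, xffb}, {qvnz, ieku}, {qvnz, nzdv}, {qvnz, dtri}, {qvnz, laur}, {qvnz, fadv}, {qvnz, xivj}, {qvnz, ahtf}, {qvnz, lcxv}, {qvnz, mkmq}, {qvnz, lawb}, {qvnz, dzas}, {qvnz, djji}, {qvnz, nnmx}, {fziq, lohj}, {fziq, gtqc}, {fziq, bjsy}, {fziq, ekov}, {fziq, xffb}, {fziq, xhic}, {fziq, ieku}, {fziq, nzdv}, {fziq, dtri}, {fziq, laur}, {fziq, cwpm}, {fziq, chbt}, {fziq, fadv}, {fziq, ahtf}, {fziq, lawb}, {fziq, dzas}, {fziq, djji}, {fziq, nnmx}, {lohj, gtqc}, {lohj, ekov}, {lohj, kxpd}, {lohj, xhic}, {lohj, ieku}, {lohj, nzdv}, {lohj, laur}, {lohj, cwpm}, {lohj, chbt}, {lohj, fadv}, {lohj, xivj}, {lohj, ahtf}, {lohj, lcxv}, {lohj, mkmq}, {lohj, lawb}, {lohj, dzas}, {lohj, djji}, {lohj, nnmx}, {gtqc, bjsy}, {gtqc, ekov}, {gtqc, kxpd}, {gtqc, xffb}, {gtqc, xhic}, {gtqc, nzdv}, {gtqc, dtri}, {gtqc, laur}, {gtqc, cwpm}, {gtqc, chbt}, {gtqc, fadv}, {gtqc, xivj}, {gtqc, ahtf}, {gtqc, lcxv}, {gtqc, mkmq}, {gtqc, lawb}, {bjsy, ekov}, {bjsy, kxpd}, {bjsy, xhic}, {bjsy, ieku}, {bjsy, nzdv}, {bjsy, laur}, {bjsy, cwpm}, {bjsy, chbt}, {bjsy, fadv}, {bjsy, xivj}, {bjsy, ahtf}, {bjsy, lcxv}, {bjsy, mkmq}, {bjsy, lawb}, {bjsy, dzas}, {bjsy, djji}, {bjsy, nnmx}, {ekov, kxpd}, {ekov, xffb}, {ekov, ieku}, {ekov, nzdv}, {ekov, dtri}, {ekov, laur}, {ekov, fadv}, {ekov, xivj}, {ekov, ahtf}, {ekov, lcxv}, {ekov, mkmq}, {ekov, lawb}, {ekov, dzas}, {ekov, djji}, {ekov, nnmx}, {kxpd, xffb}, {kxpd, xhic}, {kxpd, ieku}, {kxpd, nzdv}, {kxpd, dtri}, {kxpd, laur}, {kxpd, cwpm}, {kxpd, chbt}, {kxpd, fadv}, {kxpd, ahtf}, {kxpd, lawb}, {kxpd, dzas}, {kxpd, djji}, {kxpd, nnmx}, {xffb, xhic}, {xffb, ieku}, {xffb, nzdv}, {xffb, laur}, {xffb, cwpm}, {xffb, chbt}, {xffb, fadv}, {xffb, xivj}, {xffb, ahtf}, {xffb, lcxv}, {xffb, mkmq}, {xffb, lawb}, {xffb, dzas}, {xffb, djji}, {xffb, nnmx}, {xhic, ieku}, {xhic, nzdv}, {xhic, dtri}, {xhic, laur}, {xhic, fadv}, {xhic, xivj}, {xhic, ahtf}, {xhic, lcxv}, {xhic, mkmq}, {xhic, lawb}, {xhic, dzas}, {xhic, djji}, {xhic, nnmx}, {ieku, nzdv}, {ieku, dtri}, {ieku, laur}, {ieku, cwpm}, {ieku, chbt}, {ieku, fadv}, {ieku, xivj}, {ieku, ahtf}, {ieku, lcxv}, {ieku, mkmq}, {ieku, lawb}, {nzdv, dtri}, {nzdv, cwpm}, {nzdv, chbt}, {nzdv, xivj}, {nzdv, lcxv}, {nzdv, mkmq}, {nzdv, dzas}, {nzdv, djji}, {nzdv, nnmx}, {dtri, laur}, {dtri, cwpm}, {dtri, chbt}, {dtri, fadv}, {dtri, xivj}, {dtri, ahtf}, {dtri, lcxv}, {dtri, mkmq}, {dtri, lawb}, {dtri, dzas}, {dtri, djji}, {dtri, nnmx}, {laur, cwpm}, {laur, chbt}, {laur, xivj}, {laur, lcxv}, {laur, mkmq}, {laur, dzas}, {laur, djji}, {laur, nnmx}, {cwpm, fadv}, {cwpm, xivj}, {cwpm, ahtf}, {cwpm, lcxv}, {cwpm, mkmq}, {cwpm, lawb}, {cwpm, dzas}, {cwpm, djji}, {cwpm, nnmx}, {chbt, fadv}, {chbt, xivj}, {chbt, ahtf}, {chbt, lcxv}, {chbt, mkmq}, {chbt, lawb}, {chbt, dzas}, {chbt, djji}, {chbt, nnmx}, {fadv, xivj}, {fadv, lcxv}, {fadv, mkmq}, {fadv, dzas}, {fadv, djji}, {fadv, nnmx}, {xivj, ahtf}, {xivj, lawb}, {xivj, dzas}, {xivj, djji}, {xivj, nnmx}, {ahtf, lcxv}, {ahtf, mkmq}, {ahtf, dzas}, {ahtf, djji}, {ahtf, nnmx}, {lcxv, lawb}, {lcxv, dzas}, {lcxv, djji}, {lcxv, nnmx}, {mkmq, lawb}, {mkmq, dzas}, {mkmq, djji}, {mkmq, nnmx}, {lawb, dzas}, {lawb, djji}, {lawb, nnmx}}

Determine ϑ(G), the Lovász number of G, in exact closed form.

Vertex mkmq has 24 neighbors: qyif, nvbp, bgyy, dqon, vcbk, qvnz, lohj, gtqc, bjsy, ekov, xffb, xhic, ieku, nzdv, dtri, laur, cwpm, chbt, fadv, ahtf, lawb, dzas, djji, nnmx.
N(xivj) = {qyif, nvbp, bgyy, dqon, vcbk, qvnz, lohj, gtqc, bjsy, ekov, xffb, xhic, ieku, nzdv, dtri, laur, cwpm, chbt, fadv, ahtf, lawb, dzas, djji, nnmx}, |N(xivj)| = 24.
deg(lcxv) = 24; N(lcxv) = {qyif, nvbp, bgyy, dqon, vcbk, qvnz, lohj, gtqc, bjsy, ekov, xffb, xhic, ieku, nzdv, dtri, laur, cwpm, chbt, fadv, ahtf, lawb, dzas, djji, nnmx}.
N(cwpm) = {qyif, nvbp, bgyy, zqmg, vcbk, fziq, lohj, gtqc, bjsy, kxpd, xffb, ieku, nzdv, dtri, laur, fadv, xivj, ahtf, lcxv, mkmq, lawb, dzas, djji, nnmx}, |N(cwpm)| = 24.
Complete multipartite on [7, 6, 6, 6, 5]: sandwich collapses at ϑ=7.
≈ 7.00000 (to 5 d.p.).
Sandwich: α(G)=7 ≤ ϑ(G)=7 ≤ χ(Ḡ)=7 (collapsed).

7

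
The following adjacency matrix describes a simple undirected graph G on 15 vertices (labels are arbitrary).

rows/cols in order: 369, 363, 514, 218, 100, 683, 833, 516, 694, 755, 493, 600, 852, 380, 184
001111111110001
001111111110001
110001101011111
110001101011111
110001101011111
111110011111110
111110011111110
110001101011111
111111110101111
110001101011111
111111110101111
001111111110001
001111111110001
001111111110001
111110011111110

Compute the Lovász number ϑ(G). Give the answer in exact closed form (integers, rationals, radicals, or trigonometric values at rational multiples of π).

5

N(363) = {514, 218, 100, 683, 833, 516, 694, 755, 493, 184}, |N(363)| = 10.
Vertex 100 has 10 neighbors: 369, 363, 683, 833, 694, 493, 600, 852, 380, 184.
deg(600) = 10; N(600) = {514, 218, 100, 683, 833, 516, 694, 755, 493, 184}.
N(493) = {369, 363, 514, 218, 100, 683, 833, 516, 755, 600, 852, 380, 184}, |N(493)| = 13.
G = K_{5,5,3,2}: α = 5 = χ(Ḡ), so ϑ = 5.
= 5.00000… (decimal).
Sandwich: α(G)=5 ≤ ϑ(G)=5 ≤ χ(Ḡ)=5 (collapsed).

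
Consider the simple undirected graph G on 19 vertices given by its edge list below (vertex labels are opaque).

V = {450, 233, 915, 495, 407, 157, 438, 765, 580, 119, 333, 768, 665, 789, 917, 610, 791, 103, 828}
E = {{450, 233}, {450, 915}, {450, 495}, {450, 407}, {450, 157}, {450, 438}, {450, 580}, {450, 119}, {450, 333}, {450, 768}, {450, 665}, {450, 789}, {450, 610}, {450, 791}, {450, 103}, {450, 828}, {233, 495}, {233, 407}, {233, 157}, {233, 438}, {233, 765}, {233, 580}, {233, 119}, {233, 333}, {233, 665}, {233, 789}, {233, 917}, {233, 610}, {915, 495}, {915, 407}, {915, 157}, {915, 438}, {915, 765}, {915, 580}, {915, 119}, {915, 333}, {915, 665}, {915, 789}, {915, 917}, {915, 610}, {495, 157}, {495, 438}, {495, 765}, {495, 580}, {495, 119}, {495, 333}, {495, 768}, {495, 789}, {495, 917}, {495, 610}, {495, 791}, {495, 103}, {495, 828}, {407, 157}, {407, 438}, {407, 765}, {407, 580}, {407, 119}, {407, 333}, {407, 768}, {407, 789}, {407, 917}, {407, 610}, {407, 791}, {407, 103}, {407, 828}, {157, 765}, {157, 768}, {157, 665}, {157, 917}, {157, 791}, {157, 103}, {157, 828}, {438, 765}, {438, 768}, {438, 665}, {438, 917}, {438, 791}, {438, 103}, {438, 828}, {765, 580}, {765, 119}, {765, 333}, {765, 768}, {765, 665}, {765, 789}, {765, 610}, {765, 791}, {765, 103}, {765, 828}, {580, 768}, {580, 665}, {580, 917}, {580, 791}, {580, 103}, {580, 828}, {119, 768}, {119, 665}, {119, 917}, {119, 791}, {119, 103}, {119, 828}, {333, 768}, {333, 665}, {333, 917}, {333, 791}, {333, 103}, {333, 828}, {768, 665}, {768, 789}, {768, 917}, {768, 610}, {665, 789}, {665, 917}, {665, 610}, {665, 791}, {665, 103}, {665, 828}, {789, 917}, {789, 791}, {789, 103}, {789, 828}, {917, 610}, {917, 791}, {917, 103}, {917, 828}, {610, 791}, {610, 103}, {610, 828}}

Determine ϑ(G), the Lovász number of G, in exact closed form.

7

N(828) = {450, 495, 407, 157, 438, 765, 580, 119, 333, 665, 789, 917, 610}, |N(828)| = 13.
Vertex 789 has 12 neighbors: 450, 233, 915, 495, 407, 765, 768, 665, 917, 791, 103, 828.
deg(765) = 16; N(765) = {233, 915, 495, 407, 157, 438, 580, 119, 333, 768, 665, 789, 610, 791, 103, 828}.
Vertex 791 has 13 neighbors: 450, 495, 407, 157, 438, 765, 580, 119, 333, 665, 789, 917, 610.
G = K_{7,6,3,3}: α = 7 = χ(Ḡ), so ϑ = 7.
ϑ(G) ≈ 7.00000.
7 ≤ 7 ≤ 7: collapsed.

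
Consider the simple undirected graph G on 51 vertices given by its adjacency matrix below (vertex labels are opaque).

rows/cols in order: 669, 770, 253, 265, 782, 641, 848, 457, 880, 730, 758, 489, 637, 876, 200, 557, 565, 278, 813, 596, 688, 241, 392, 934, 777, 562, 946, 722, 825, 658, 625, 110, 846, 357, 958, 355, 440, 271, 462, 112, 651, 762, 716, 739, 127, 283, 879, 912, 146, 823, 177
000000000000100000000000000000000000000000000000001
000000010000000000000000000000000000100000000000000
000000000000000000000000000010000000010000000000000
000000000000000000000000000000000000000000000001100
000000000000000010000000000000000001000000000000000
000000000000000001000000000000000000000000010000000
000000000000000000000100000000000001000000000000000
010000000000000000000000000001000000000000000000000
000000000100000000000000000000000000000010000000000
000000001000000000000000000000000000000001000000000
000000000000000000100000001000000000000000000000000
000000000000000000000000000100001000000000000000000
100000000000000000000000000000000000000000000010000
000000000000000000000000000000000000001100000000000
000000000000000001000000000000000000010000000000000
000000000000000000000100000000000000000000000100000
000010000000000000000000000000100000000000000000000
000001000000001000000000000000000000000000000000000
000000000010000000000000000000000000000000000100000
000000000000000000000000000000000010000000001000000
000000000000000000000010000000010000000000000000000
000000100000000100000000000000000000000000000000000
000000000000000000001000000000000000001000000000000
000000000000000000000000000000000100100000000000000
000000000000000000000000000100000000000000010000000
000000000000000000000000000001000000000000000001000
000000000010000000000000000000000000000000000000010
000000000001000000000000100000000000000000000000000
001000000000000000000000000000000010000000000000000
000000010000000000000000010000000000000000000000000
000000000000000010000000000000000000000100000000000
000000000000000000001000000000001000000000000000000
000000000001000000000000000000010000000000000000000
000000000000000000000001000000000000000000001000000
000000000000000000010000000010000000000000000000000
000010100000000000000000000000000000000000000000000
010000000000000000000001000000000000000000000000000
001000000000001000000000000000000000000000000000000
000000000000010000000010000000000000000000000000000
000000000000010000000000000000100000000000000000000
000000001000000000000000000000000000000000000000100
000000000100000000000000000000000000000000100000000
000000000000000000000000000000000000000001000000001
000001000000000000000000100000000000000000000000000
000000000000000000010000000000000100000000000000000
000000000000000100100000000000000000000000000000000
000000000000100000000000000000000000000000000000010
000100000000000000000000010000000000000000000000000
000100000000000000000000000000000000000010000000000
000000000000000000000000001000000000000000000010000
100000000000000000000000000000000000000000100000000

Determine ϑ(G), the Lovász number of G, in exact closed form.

51*cos(pi/51)/(cos(pi/51) + 1)

deg(440) = 2; N(440) = {770, 934}.
deg(716) = 2; N(716) = {762, 177}.
Vertex 241 has 2 neighbors: 848, 557.
deg(739) = 2; N(739) = {641, 777}.
Every vertex has degree 2 (N=51); connected 2-regular on 51 ⇒ C_{51}.
Distinct eigenvalues (to 4 d.p.): [2.0, 1.9848, 1.9396, 1.8649, 1.762, 1.6324, 1.478, 1.3012, 1.1047, 0.8915, 0.6647, 0.4279, 0.1845, -0.0616, -0.3068, -0.5473, -0.7796, -1.0, -1.2053, -1.3923, -1.5582, -1.7004, -1.8169, -1.9059, -1.9659, -1.9962].
−51·(-2*cos(pi/51)) / ((2)−(-2*cos(pi/51))) = 51*cos(pi/51)/(cos(pi/51) + 1) = ϑ(G).
≈ 25.4757945 (to 7 d.p.).
α=25, χ(Ḡ)=26; ϑ=51*cos(pi/51)/(cos(pi/51) + 1) lies between (both strict).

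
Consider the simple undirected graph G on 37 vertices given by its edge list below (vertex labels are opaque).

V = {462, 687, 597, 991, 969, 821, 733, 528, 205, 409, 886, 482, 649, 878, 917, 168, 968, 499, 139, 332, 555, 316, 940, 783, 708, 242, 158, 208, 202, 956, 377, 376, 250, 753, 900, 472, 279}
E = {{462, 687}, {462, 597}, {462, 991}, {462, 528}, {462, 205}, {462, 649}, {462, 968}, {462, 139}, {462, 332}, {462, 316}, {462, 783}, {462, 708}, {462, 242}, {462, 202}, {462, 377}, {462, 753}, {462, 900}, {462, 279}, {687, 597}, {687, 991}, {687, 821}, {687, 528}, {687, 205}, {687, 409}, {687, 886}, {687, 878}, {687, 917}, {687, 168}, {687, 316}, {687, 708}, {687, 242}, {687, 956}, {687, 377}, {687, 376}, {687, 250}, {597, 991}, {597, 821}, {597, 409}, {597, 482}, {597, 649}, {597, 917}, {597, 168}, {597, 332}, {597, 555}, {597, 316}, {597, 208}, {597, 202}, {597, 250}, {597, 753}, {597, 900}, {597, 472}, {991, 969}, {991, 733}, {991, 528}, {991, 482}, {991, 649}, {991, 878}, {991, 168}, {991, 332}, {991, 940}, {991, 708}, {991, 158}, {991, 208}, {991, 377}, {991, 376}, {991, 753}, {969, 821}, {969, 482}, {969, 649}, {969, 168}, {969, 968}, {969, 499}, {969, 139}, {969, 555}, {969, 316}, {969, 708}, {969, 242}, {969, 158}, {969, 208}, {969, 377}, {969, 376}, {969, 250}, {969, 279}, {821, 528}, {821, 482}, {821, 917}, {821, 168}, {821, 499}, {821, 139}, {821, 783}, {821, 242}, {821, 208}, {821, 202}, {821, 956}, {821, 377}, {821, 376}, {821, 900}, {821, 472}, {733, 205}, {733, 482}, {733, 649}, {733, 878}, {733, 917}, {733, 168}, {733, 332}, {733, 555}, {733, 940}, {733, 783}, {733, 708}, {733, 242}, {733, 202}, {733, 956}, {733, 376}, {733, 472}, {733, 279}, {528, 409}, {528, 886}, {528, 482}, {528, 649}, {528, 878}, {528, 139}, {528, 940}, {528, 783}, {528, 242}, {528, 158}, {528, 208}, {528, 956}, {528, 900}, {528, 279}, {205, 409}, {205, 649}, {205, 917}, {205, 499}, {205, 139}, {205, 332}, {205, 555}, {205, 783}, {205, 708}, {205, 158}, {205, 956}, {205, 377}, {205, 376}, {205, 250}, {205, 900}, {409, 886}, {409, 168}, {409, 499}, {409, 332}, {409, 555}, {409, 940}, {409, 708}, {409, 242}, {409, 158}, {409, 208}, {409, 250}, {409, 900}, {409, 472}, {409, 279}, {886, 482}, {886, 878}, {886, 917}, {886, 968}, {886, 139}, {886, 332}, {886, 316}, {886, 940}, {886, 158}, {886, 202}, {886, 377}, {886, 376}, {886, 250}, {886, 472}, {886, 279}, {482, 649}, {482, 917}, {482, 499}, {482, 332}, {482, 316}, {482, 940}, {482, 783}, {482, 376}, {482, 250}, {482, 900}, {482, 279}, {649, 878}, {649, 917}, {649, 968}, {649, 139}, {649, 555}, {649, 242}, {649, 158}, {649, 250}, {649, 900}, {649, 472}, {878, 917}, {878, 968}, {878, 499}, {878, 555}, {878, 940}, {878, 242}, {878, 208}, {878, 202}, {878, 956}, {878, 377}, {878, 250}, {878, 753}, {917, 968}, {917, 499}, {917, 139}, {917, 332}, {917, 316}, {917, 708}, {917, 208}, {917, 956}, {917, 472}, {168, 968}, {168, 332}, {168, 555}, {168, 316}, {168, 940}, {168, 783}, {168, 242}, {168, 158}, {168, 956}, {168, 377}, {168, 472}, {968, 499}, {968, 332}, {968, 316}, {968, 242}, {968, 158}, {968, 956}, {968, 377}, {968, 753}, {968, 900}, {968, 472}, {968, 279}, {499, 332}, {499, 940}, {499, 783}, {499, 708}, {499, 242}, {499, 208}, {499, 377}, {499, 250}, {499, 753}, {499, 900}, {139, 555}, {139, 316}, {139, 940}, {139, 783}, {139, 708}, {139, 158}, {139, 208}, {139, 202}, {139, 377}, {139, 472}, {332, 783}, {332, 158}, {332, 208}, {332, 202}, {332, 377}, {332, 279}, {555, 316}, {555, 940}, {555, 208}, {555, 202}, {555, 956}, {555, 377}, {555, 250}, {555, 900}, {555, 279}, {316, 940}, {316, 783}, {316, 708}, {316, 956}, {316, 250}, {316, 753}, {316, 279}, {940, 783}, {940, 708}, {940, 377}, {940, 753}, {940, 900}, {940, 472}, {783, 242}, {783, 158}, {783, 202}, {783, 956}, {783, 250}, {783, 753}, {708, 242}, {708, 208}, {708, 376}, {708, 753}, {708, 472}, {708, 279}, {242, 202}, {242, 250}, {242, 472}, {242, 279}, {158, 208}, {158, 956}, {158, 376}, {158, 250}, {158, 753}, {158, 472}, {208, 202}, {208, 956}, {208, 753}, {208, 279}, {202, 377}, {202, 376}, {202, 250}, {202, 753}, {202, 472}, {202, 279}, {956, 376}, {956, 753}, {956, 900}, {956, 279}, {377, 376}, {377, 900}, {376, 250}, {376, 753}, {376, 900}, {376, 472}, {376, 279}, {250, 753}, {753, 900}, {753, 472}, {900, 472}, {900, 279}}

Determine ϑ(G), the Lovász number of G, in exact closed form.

sqrt(37)

deg(940) = 18; N(940) = {991, 733, 528, 409, 886, 482, 878, 168, 499, 139, 555, 316, 783, 708, 377, 753, 900, 472}.
N(316) = {462, 687, 597, 969, 886, 482, 917, 168, 968, 139, 555, 940, 783, 708, 956, 250, 753, 279}, |N(316)| = 18.
deg(733) = 18; N(733) = {991, 205, 482, 649, 878, 917, 168, 332, 555, 940, 783, 708, 242, 202, 956, 376, 472, 279}.
Vertex 205 has 18 neighbors: 462, 687, 733, 409, 649, 917, 499, 139, 332, 555, 783, 708, 158, 956, 377, 376, 250, 900.
G on 37 vertices is 18-regular; Paley(37): SR with (k,λ,μ)=(18,8,9).
spec(A) ≈ [18.0, 2.54138, -3.54138] (distinct, 5 d.p.).
With N=37: ϑ(G) = 37·(-(-sqrt(37)/2 - 1/2))/(18−(-sqrt(37)/2 - 1/2)) = sqrt(37).
ϑ(G) ≈ 6.082763.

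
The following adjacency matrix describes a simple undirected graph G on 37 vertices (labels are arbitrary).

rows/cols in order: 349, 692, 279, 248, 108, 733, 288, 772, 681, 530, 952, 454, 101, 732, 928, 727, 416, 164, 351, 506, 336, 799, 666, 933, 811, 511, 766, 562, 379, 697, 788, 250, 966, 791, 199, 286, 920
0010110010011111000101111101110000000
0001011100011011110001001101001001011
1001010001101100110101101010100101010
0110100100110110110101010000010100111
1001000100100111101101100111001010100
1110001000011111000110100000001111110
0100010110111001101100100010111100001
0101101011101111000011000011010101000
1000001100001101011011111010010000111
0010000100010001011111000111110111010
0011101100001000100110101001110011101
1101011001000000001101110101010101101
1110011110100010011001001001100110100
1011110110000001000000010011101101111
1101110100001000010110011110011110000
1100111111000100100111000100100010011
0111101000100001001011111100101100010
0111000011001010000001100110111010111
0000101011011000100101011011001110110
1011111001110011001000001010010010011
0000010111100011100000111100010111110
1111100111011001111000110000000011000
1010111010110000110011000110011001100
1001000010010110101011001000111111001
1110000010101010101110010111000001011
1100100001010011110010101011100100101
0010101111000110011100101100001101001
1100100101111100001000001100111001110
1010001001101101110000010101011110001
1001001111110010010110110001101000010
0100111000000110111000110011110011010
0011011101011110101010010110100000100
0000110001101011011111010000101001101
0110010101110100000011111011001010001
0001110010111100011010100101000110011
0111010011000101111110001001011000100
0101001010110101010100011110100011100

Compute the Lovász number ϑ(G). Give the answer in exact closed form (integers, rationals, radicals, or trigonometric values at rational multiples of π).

N(681) = {349, 288, 772, 101, 732, 727, 164, 351, 336, 799, 666, 933, 811, 766, 697, 199, 286, 920}, |N(681)| = 18.
Vertex 416 has 18 neighbors: 692, 279, 248, 108, 288, 952, 727, 351, 336, 799, 666, 933, 811, 511, 379, 788, 250, 286.
Vertex 920 has 18 neighbors: 692, 248, 288, 681, 952, 454, 732, 727, 164, 506, 933, 811, 511, 766, 379, 966, 791, 199.
deg(733) = 18; N(733) = {349, 692, 279, 288, 454, 101, 732, 928, 727, 506, 336, 666, 788, 250, 966, 791, 199, 286}.
Every vertex has degree 18 (N=37); strongly regular (37,18,8,9).
The 3 distinct eigenvalues: [18.0, 2.5414, -3.5414].
Lovász: ϑ = −37(-sqrt(37)/2 - 1/2)/(18+-(-sqrt(37)/2 - 1/2)) = sqrt(37).
Numerically 6.082763.

sqrt(37)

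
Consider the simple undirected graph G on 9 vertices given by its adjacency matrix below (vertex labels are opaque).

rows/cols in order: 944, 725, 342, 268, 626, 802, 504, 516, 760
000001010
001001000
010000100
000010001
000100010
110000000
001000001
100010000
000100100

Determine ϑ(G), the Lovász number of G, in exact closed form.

N(760) = {268, 504}, |N(760)| = 2.
Vertex 725 has 2 neighbors: 342, 802.
Vertex 944 has 2 neighbors: 802, 516.
N(342) = {725, 504}, |N(342)| = 2.
G on 9 vertices is 2-regular; this is C_{9}, the 9-cycle.
The 5 distinct eigenvalues: [2.0, 1.532, 0.347, -1.0, -1.879].
With N=9: ϑ(G) = 9·(-(-1)*2*cos(pi/9))/(2−(-2*cos(pi/9))) = 9*cos(pi/9)/(cos(pi/9) + 1).
Numerically 4.360090.
Sandwich: α(G)=4 ≤ ϑ(G)=9*cos(pi/9)/(cos(pi/9) + 1) ≤ χ(Ḡ)=5 (both strict).

9*cos(pi/9)/(cos(pi/9) + 1)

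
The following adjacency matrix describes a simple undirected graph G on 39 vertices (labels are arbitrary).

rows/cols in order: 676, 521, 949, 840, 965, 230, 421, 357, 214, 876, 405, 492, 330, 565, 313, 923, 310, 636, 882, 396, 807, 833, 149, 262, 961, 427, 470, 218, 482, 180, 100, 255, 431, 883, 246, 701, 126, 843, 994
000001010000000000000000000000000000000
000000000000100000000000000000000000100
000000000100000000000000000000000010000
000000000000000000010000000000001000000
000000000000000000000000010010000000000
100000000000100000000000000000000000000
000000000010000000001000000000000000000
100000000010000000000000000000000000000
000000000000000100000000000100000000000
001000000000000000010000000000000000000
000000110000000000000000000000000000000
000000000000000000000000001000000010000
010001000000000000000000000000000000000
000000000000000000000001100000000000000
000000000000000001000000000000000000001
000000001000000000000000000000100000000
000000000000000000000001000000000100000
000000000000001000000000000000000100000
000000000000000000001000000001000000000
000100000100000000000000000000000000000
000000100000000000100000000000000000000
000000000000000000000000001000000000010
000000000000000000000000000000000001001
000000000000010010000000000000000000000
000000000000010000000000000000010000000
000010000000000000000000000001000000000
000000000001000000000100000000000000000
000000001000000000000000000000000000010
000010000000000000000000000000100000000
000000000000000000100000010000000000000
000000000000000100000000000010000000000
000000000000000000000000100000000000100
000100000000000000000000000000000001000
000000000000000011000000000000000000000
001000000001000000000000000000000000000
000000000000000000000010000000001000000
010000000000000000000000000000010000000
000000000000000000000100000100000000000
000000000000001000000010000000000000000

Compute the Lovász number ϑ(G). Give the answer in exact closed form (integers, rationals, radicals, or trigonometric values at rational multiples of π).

N(876) = {949, 396}, |N(876)| = 2.
Vertex 100 has 2 neighbors: 923, 482.
N(431) = {840, 701}, |N(431)| = 2.
N(482) = {965, 100}, |N(482)| = 2.
deg(v) = 2 for all v (|V|=39); a single 39-cycle (edge-transitive).
The 20 distinct eigenvalues: [2.0, 1.9741, 1.89707, 1.77091, 1.59889, 1.38545, 1.13613, 0.85739, 0.55643, 0.24107, -0.08053, -0.40005, -0.70921, -1.0, -1.26489, -1.49702, -1.69038, -1.83996, -1.94188, -1.99351].
−39·(-2*cos(pi/39)) / ((2)−(-2*cos(pi/39))) = 39*cos(pi/39)/(cos(pi/39) + 1) = ϑ(G).
ϑ(G) ≈ 19.4683.
Lovász sandwich 19 ≤ 39*cos(pi/39)/(cos(pi/39) + 1) ≤ 20: both strict.

39*cos(pi/39)/(cos(pi/39) + 1)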